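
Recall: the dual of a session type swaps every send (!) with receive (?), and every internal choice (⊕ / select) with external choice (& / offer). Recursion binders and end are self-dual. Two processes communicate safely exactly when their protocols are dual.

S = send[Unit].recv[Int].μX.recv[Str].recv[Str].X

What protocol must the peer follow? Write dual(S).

send[Unit] ↦ recv[Unit]
  recv[Int] ↦ send[Int]
    μX ↦ μX  (rec unchanged)
      recv[Str] ↦ send[Str]
        recv[Str] ↦ send[Str]
          X self-dual

recv[Unit].send[Int].μX.send[Str].send[Str].X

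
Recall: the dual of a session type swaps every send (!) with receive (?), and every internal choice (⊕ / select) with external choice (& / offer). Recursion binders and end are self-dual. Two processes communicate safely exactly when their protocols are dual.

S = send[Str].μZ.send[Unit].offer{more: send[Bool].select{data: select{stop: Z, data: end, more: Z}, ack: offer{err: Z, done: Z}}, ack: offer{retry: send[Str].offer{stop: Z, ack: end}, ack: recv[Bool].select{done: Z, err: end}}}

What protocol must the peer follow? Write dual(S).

send[Str] = recv[Str]
  μZ = μZ  (μ self-dual)
    send[Unit] = recv[Unit]
      offer{more,ack} = select{more,ack}  (offer→select)
        • more:
          send[Bool] = recv[Bool]
            select{data,ack} = offer{data,ack}  (internal→external)
              • data:
                select{stop,data,more} = offer{stop,data,more}  (internal→external)
                  • stop:
                    dual(Z) = Z
                  • data:
                    dual(end) = end
                  • more:
                    dual(Z) = Z
              • ack:
                offer{err,done} = select{err,done}  (offer→select)
                  • err:
                    dual(Z) = Z
                  • done:
                    dual(Z) = Z
        • ack:
          offer{retry,ack} = select{retry,ack}  (offer→select)
            • retry:
              send[Str] = recv[Str]
                offer{stop,ack} = select{stop,ack}  (offer→select)
                  • stop:
                    dual(Z) = Z
                  • ack:
                    dual(end) = end
            • ack:
              recv[Bool] = send[Bool]
                select{done,err} = offer{done,err}  (internal→external)
                  • done:
                    dual(Z) = Z
                  • err:
                    dual(end) = end

recv[Str].μZ.recv[Unit].select{more: recv[Bool].offer{data: offer{stop: Z, data: end, more: Z}, ack: select{err: Z, done: Z}}, ack: select{retry: recv[Str].select{stop: Z, ack: end}, ack: send[Bool].offer{done: Z, err: end}}}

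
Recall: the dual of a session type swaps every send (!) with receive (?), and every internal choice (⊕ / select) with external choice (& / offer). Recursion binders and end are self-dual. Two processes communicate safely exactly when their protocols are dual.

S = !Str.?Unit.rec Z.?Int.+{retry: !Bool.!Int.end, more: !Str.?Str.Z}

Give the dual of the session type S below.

!Str → ?Str
  ?Unit → !Unit
    rec Z → rec Z  (binder kept)
      ?Int → !Int
        +{retry,more} → &{retry,more}  (select→offer)
          case retry:
            !Bool → ?Bool
              !Int → ?Int
                end ↦ end
          case more:
            !Str → ?Str
              ?Str → !Str
                Z ↦ Z

?Str.!Unit.rec Z.!Int.&{retry: ?Bool.?Int.end, more: ?Str.!Str.Z}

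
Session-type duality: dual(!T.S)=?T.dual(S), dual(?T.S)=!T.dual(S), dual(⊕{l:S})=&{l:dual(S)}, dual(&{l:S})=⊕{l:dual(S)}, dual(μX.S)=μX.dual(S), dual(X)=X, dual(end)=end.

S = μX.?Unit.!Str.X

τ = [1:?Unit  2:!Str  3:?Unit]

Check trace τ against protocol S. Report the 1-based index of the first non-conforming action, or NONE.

step 1: ?Unit  match  cont: !Str.μX.…
step 2: !Str  match  cont: μX.…
step 3: ?Unit  match  cont: !Str.μX.…
all 3 steps conform

NONE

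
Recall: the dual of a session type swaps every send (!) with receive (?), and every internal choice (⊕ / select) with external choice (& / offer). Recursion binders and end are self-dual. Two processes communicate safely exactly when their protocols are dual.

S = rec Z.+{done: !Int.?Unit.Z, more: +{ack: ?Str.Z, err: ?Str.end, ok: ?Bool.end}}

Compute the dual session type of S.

rec Z → rec Z  (μ self-dual)
  +{done,more} → &{done,more}  (select→offer)
    case done:
      !Int → ?Int
        ?Unit → !Unit
          Z self-dual
    case more:
      +{ack,err,ok} → &{ack,err,ok}  (select→offer)
        case ack:
          ?Str → !Str
            Z self-dual
        case err:
          ?Str → !Str
            end self-dual
        case ok:
          ?Bool → !Bool
            end self-dual

rec Z.&{done: ?Int.!Unit.Z, more: &{ack: !Str.Z, err: !Str.end, ok: !Bool.end}}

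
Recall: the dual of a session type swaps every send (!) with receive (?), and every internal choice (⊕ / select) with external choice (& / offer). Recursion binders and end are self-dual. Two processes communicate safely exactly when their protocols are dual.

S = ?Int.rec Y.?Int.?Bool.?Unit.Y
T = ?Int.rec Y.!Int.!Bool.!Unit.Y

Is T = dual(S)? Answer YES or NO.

NO

?Int ‖ ?Int  ✗ same direction on both sides — not dual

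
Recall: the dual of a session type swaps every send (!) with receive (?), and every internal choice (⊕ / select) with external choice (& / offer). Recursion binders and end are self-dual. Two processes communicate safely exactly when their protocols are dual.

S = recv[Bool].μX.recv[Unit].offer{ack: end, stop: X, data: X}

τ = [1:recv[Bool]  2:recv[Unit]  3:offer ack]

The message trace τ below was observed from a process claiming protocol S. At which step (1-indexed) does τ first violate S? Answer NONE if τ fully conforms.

step 1: recv[Bool]  match  now at μX.…
step 2: recv[Unit]  match  now at offer{ack: end, stop: μX.…, data: μX.…}
step 3: offer ack  match  now at end
all 3 steps conform

NONE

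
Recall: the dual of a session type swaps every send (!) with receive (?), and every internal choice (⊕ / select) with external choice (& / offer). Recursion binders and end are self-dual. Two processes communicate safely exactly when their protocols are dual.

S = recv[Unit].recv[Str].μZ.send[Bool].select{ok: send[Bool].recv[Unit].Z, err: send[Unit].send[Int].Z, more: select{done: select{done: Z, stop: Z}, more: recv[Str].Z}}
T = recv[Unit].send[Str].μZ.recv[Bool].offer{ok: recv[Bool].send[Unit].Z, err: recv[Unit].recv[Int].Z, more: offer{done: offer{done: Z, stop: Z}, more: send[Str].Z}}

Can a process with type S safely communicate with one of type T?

recv[Unit] vs recv[Unit]  ✗ same direction on both sides — not dual

NO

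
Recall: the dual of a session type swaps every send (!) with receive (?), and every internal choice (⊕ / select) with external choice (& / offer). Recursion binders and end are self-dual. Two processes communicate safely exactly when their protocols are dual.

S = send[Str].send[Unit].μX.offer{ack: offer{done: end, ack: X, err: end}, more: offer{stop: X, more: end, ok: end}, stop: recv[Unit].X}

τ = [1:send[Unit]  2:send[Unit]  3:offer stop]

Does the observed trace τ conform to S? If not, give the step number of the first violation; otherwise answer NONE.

[1] got send[Unit], protocol expects send[Str]  ✗

1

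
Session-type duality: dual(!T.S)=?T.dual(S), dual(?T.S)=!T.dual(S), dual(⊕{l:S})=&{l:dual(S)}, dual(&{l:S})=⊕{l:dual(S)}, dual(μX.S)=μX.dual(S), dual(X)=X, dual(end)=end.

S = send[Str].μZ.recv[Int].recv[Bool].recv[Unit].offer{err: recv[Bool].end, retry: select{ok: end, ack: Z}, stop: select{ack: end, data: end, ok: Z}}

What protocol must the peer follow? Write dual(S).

recv[Str].μZ.send[Int].send[Bool].send[Unit].select{err: send[Bool].end, retry: offer{ok: end, ack: Z}, stop: offer{ack: end, data: end, ok: Z}}

send[Str] → recv[Str]
  μZ → μZ  (binder kept)
    recv[Int] → send[Int]
      recv[Bool] → send[Bool]
        recv[Unit] → send[Unit]
          offer{err,retry,stop} → select{err,retry,stop}  (offer→select)
            • err:
              recv[Bool] → send[Bool]
                end self-dual
            • retry:
              select{ok,ack} → offer{ok,ack}  (⊕→&)
                • ok:
                  end self-dual
                • ack:
                  Z self-dual
            • stop:
              select{ack,data,ok} → offer{ack,data,ok}  (⊕→&)
                • ack:
                  end self-dual
                • data:
                  end self-dual
                • ok:
                  Z self-dual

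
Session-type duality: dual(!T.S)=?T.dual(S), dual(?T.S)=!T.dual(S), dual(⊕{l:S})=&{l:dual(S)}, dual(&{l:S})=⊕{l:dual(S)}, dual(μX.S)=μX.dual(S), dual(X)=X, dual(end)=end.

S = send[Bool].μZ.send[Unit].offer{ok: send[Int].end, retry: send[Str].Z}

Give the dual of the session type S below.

recv[Bool].μZ.recv[Unit].select{ok: recv[Int].end, retry: recv[Str].Z}

send[Bool] → recv[Bool]
  μZ → μZ  (binder kept)
    send[Unit] → recv[Unit]
      offer{ok,retry} → select{ok,retry}  (offer→select)
        [ok]
          send[Int] → recv[Int]
            dual(end) = end
        [retry]
          send[Str] → recv[Str]
            dual(Z) = Z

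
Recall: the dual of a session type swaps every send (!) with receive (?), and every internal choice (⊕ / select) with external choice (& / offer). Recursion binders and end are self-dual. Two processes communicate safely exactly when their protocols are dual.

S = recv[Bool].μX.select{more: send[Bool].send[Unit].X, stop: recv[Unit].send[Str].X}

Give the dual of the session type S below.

send[Bool].μX.offer{more: recv[Bool].recv[Unit].X, stop: send[Unit].recv[Str].X}

recv[Bool] = send[Bool]
  μX = μX  (rec unchanged)
    select{more,stop} = offer{more,stop}  (internal→external)
      case more:
        send[Bool] = recv[Bool]
          send[Unit] = recv[Unit]
            dual(X) = X
      case stop:
        recv[Unit] = send[Unit]
          send[Str] = recv[Str]
            dual(X) = X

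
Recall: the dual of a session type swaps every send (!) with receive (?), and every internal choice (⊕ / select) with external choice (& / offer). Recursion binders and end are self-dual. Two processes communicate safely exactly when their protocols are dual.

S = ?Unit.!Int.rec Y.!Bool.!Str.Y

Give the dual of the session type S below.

?Unit = !Unit
  !Int = ?Int
    rec Y = rec Y  (rec unchanged)
      !Bool = ?Bool
        !Str = ?Str
          Y self-dual

!Unit.?Int.rec Y.?Bool.?Str.Y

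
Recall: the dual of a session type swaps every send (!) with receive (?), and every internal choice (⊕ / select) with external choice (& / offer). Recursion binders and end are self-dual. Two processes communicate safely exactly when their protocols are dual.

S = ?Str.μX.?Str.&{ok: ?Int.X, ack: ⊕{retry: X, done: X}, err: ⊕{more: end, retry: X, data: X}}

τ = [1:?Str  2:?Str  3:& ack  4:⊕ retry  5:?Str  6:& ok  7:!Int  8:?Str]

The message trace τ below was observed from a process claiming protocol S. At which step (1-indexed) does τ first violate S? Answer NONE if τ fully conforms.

7

[1] ?Str  ok  residual = μX.…
[2] ?Str  ok  residual = &{ok: ?Int.μX.…, ack: ⊕{retry: μX.…, done: μX.…}, err: ⊕{more: end, retry: μX.…, data: μX.…}}
[3] & ack  ok  residual = ⊕{retry: μX.…, done: μX.…}
[4] ⊕ retry  ok  residual = μX.…
[5] ?Str  ok  residual = &{ok: ?Int.μX.…, ack: ⊕{retry: μX.…, done: μX.…}, err: ⊕{more: end, retry: μX.…, data: μX.…}}
[6] & ok  ok  residual = ?Int.μX.…
[7] got !Int, protocol expects ?Int  ✗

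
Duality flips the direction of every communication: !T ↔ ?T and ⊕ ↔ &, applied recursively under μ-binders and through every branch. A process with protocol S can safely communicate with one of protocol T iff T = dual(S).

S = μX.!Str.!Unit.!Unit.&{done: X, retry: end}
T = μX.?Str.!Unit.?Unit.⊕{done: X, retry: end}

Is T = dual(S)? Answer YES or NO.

NO

μX vs μX  ✓ (μ self-dual)
  !Str vs ?Str  ✓
    !Unit vs !Unit  ✗ same direction on both sides — not dual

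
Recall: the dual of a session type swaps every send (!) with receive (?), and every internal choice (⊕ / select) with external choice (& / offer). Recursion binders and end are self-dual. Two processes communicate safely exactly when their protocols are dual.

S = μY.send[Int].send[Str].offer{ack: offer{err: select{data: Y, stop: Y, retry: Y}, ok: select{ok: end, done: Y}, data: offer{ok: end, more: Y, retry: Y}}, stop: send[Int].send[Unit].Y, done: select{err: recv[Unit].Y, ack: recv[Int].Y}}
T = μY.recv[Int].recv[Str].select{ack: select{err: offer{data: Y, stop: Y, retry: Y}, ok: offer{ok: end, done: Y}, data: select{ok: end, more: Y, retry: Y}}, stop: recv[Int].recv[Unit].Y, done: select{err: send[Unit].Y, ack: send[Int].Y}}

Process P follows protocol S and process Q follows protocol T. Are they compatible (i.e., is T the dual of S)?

μY | μY  ok (μ self-dual)
  send[Int] | recv[Int]  ok
    send[Str] | recv[Str]  ok
      offer{ack,stop,done} | select{ack,stop,done}  ok label sets agree
        case ack:
          offer{err,ok,data} | select{err,ok,data}  ok label sets agree
            case err:
              select{data,stop,retry} | offer{data,stop,retry}  ok label sets agree
                case data:
                  Y | Y  ok
                case stop:
                  Y | Y  ok
                case retry:
                  Y | Y  ok
            case ok:
              select{ok,done} | offer{ok,done}  ok label sets agree
                case ok:
                  end | end  ok
                case done:
                  Y | Y  ok
            case data:
              offer{ok,more,retry} | select{ok,more,retry}  ok label sets agree
                case ok:
                  end | end  ok
                case more:
                  Y | Y  ok
                case retry:
                  Y | Y  ok
        case stop:
          send[Int] | recv[Int]  ok
            send[Unit] | recv[Unit]  ok
              Y | Y  ok
        case done:
          select{err,ack} | select{err,ack}  ✗ choice polarity not flipped — not dual

NO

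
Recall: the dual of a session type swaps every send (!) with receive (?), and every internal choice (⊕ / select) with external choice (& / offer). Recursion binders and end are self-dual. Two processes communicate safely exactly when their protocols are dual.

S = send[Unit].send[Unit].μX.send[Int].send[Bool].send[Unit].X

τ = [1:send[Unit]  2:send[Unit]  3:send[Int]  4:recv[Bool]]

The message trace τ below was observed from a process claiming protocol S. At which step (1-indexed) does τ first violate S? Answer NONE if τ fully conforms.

4

step 1: send[Unit]  ok  residual = send[Unit].μX.…
step 2: send[Unit]  ok  residual = μX.…
step 3: send[Int]  ok  residual = send[Bool].send[Unit].μX.…
step 4: got recv[Bool], protocol expects send[Bool]  ✗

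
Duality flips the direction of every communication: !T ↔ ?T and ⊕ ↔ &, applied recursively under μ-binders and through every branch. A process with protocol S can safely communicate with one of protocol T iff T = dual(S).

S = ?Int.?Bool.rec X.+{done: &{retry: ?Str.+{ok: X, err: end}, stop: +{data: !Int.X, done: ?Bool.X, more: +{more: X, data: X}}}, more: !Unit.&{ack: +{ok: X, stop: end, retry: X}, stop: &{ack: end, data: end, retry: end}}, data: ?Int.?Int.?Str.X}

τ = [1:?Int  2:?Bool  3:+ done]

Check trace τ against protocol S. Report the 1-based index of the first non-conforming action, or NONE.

NONE

[1] ?Int  match  cont: ?Bool.rec X.…
[2] ?Bool  match  cont: rec X.…
[3] + done  match  cont: &{retry: ?Str.+{ok: rec X.…, err: end}, stop: +{data: !Int.rec X.…, done: ?Bool.rec X.…, more: +{more: rec X.…, data: rec X.…}}}
trace exhausted — no violation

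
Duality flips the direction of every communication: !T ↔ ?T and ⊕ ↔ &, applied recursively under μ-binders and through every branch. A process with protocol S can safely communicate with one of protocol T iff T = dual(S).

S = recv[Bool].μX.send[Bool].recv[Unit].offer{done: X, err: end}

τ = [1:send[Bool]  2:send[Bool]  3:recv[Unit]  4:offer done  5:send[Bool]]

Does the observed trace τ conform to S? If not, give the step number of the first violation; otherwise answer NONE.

[1] got send[Bool], protocol expects recv[Bool]  ✗

1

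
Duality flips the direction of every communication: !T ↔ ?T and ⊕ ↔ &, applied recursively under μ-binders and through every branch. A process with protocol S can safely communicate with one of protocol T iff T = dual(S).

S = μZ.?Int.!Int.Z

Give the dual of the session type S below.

μZ.!Int.?Int.Z

μZ ↦ μZ  (binder kept)
  ?Int ↦ !Int
    !Int ↦ ?Int
      Z ↦ Z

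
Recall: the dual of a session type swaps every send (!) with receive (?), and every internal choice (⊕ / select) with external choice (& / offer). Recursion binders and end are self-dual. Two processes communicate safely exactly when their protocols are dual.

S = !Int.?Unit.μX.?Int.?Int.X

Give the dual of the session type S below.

!Int = ?Int
  ?Unit = !Unit
    μX = μX  (μ self-dual)
      ?Int = !Int
        ?Int = !Int
          X self-dual

?Int.!Unit.μX.!Int.!Int.X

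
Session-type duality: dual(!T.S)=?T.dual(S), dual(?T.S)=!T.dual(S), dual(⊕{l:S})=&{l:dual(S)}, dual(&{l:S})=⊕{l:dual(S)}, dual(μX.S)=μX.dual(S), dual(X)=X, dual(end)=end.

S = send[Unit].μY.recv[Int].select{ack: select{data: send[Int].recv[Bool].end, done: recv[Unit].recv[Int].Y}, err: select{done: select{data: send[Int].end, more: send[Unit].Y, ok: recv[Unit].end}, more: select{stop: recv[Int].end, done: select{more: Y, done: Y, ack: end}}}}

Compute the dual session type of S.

recv[Unit].μY.send[Int].offer{ack: offer{data: recv[Int].send[Bool].end, done: send[Unit].send[Int].Y}, err: offer{done: offer{data: recv[Int].end, more: recv[Unit].Y, ok: send[Unit].end}, more: offer{stop: send[Int].end, done: offer{more: Y, done: Y, ack: end}}}}

send[Unit] ↦ recv[Unit]
  μY ↦ μY  (μ self-dual)
    recv[Int] ↦ send[Int]
      select{ack,err} ↦ offer{ack,err}  (⊕→&)
        [ack]
          select{data,done} ↦ offer{data,done}  (⊕→&)
            [data]
              send[Int] ↦ recv[Int]
                recv[Bool] ↦ send[Bool]
                  end ↦ end
            [done]
              recv[Unit] ↦ send[Unit]
                recv[Int] ↦ send[Int]
                  Y ↦ Y
        [err]
          select{done,more} ↦ offer{done,more}  (⊕→&)
            [done]
              select{data,more,ok} ↦ offer{data,more,ok}  (⊕→&)
                [data]
                  send[Int] ↦ recv[Int]
                    end ↦ end
                [more]
                  send[Unit] ↦ recv[Unit]
                    Y ↦ Y
                [ok]
                  recv[Unit] ↦ send[Unit]
                    end ↦ end
            [more]
              select{stop,done} ↦ offer{stop,done}  (⊕→&)
                [stop]
                  recv[Int] ↦ send[Int]
                    end ↦ end
                [done]
                  select{more,done,ack} ↦ offer{more,done,ack}  (⊕→&)
                    [more]
                      Y ↦ Y
                    [done]
                      Y ↦ Y
                    [ack]
                      end ↦ end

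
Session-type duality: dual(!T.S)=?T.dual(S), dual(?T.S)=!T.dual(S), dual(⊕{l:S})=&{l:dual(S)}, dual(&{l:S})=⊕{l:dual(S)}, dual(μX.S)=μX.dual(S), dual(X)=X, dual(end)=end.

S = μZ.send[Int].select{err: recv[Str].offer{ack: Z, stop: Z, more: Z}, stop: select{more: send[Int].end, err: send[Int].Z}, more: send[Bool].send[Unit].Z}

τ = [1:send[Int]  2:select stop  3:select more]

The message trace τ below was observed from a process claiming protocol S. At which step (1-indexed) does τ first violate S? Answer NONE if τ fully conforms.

NONE

@1 send[Int]  ✓  cont: select{err: recv[Str].offer{ack: μZ.…, stop: μZ.…, more: μZ.…}, stop: select{more: send[Int].end, err: send[Int].μZ.…}, more: send[Bool].send[Unit].μZ.…}
@2 select stop  ✓  cont: select{more: send[Int].end, err: send[Int].μZ.…}
@3 select more  ✓  cont: send[Int].end
trace exhausted — no violation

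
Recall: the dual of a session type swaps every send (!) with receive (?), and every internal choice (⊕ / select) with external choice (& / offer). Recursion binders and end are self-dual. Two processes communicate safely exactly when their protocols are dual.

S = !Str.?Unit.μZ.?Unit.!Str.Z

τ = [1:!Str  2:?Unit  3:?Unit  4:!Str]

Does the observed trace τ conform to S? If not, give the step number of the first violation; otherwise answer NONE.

[1] !Str  ✓  residual = ?Unit.μZ.…
[2] ?Unit  ✓  residual = μZ.…
[3] ?Unit  ✓  residual = !Str.μZ.…
[4] !Str  ✓  residual = μZ.…
τ conforms to S (length 4)

NONE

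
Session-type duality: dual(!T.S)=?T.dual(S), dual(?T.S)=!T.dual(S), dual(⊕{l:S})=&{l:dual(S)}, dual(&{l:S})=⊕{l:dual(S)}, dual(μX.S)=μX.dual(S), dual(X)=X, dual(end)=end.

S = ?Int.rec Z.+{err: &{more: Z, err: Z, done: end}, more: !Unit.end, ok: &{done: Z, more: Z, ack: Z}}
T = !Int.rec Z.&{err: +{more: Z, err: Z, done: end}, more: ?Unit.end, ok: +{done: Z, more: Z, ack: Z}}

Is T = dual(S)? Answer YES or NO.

YES

?Int vs !Int  match
  rec Z vs rec Z  match (μ self-dual)
    +{err,more,ok} vs &{err,more,ok}  match same labels
      case err:
        &{more,err,done} vs +{more,err,done}  match same labels
          case more:
            Z vs Z  match
          case err:
            Z vs Z  match
          case done:
            end vs end  match
      case more:
        !Unit vs ?Unit  match
          end vs end  match
      case ok:
        &{done,more,ack} vs +{done,more,ack}  match same labels
          case done:
            Z vs Z  match
          case more:
            Z vs Z  match
          case ack:
            Z vs Z  match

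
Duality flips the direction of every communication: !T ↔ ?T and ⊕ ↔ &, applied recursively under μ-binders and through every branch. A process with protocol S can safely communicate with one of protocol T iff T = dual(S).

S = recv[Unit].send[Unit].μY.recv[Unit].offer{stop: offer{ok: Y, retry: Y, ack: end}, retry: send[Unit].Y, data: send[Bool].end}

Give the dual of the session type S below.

recv[Unit] = send[Unit]
  send[Unit] = recv[Unit]
    μY = μY  (binder kept)
      recv[Unit] = send[Unit]
        offer{stop,retry,data} = select{stop,retry,data}  (&→⊕)
          • stop:
            offer{ok,retry,ack} = select{ok,retry,ack}  (&→⊕)
              • ok:
                dual(Y) = Y
              • retry:
                dual(Y) = Y
              • ack:
                dual(end) = end
          • retry:
            send[Unit] = recv[Unit]
              dual(Y) = Y
          • data:
            send[Bool] = recv[Bool]
              dual(end) = end

send[Unit].recv[Unit].μY.send[Unit].select{stop: select{ok: Y, retry: Y, ack: end}, retry: recv[Unit].Y, data: recv[Bool].end}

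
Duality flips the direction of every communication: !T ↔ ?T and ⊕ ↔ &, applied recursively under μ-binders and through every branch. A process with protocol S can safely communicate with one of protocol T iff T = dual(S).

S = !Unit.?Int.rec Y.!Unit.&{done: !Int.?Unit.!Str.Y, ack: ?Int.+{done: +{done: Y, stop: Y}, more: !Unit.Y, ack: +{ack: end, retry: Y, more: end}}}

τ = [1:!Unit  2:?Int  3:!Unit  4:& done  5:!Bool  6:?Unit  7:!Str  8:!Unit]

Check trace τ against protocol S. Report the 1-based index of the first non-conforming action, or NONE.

[1] !Unit  match  now at ?Int.rec Y.…
[2] ?Int  match  now at rec Y.…
[3] !Unit  match  now at &{done: !Int.?Unit.!Str.rec Y.…, ack: ?Int.+{done: +{done: rec Y.…, stop: rec Y.…}, more: !Unit.rec Y.…, ack: +{ack: end, retry: rec Y.…, more: end}}}
[4] & done  match  now at !Int.?Unit.!Str.rec Y.…
[5] got !Bool, protocol expects !Int  ✗

5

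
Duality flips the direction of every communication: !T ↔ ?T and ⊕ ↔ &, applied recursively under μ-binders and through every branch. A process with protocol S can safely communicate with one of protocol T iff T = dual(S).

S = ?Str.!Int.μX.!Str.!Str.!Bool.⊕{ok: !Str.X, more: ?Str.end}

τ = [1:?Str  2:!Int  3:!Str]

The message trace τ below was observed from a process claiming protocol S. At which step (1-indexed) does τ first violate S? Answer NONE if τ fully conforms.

step 1: ?Str  ✓  now at !Int.μX.…
step 2: !Int  ✓  now at μX.…
step 3: !Str  ✓  now at !Str.!Bool.⊕{ok: !Str.μX.…, more: ?Str.end}
trace exhausted — no violation

NONE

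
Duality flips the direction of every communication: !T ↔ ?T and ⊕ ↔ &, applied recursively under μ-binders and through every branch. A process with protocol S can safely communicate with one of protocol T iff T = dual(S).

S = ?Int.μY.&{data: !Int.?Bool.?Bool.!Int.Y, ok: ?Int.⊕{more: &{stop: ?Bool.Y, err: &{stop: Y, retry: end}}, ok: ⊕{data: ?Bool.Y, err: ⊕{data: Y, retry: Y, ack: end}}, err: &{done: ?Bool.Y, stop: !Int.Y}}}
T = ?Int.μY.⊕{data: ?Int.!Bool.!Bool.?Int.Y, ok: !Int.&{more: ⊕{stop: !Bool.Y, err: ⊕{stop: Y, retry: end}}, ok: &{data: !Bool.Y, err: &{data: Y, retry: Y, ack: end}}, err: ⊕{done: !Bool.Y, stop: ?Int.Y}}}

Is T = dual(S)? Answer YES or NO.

NO

?Int vs ?Int  ✗ same direction on both sides — not dual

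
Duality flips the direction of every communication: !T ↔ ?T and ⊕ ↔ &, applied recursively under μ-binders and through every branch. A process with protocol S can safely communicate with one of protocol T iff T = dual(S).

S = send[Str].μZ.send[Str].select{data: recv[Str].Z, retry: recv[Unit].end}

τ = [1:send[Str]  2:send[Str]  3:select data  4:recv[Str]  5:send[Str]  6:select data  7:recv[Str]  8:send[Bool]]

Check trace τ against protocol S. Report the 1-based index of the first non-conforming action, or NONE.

8

@1 send[Str]  ok  state: μZ.…
@2 send[Str]  ok  state: select{data: recv[Str].μZ.…, retry: recv[Unit].end}
@3 select data  ok  state: recv[Str].μZ.…
@4 recv[Str]  ok  state: μZ.…
@5 send[Str]  ok  state: select{data: recv[Str].μZ.…, retry: recv[Unit].end}
@6 select data  ok  state: recv[Str].μZ.…
@7 recv[Str]  ok  state: μZ.…
@8 got send[Bool], protocol expects send[Str]  ✗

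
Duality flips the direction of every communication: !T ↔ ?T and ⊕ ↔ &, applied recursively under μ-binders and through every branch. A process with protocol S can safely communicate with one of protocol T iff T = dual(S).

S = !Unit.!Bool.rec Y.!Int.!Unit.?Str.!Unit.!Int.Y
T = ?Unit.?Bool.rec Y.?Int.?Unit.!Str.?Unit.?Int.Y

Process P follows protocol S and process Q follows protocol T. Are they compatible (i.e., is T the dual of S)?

YES

!Unit vs ?Unit  ✓
  !Bool vs ?Bool  ✓
    rec Y vs rec Y  ✓ (μ self-dual)
      !Int vs ?Int  ✓
        !Unit vs ?Unit  ✓
          ?Str vs !Str  ✓
            !Unit vs ?Unit  ✓
              !Int vs ?Int  ✓
                Y vs Y  ✓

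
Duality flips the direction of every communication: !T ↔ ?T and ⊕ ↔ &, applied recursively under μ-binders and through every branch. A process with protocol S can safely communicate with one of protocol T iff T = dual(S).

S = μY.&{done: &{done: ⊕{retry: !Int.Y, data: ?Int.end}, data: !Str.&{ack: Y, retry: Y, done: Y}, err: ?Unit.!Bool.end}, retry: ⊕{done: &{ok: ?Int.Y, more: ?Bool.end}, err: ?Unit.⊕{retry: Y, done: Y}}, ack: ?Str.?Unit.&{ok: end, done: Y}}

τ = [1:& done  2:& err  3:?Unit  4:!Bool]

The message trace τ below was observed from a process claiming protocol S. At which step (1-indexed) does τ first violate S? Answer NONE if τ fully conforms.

@1 & done  ok  now at &{done: ⊕{retry: !Int.μY.…, data: ?Int.end}, data: !Str.&{ack: μY.…, retry: μY.…, done: μY.…}, err: ?Unit.!Bool.end}
@2 & err  ok  now at ?Unit.!Bool.end
@3 ?Unit  ok  now at !Bool.end
@4 !Bool  ok  now at end
all 4 steps conform

NONE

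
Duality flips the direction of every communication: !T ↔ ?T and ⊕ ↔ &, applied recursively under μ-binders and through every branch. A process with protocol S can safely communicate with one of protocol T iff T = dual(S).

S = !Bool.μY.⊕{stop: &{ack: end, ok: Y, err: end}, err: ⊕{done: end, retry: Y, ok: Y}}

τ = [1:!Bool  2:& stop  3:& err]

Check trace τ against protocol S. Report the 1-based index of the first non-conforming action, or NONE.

[1] !Bool  ok  residual = μY.…
[2] got & stop, protocol expects ⊕ stop or ⊕ err  ✗

2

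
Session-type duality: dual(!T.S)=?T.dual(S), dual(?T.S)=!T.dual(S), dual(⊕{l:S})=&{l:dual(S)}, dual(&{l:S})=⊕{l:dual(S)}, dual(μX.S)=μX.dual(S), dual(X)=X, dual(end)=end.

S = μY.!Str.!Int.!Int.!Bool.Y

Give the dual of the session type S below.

μY → μY  (μ self-dual)
  !Str → ?Str
    !Int → ?Int
      !Int → ?Int
        !Bool → ?Bool
          Y ↦ Y

μY.?Str.?Int.?Int.?Bool.Y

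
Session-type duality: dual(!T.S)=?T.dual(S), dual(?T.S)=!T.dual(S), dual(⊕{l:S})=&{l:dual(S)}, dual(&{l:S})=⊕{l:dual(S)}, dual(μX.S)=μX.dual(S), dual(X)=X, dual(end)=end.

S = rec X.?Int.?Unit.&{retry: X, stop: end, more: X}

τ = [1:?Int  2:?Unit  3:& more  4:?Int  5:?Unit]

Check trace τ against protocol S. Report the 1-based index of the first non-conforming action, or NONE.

NONE

step 1: ?Int  match  cont: ?Unit.&{retry: rec X.…, stop: end, more: rec X.…}
step 2: ?Unit  match  cont: &{retry: rec X.…, stop: end, more: rec X.…}
step 3: & more  match  cont: rec X.…
step 4: ?Int  match  cont: ?Unit.&{retry: rec X.…, stop: end, more: rec X.…}
step 5: ?Unit  match  cont: &{retry: rec X.…, stop: end, more: rec X.…}
τ conforms to S (length 5)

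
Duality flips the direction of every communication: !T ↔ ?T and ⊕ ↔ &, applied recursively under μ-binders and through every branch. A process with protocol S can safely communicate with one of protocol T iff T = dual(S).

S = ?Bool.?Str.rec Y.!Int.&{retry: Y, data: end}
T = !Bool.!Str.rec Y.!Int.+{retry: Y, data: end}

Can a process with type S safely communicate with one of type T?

?Bool ‖ !Bool  match
  ?Str ‖ !Str  match
    rec Y ‖ rec Y  match (rec unchanged)
      !Int ‖ !Int  ✗ same direction on both sides — not dual

NO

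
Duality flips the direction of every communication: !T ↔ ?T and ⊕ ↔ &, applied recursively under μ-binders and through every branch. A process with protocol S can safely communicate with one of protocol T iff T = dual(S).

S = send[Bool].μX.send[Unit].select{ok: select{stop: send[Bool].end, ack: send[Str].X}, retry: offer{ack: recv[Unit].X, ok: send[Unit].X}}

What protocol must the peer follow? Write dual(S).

send[Bool] ↦ recv[Bool]
  μX ↦ μX  (μ self-dual)
    send[Unit] ↦ recv[Unit]
      select{ok,retry} ↦ offer{ok,retry}  (⊕→&)
        • ok:
          select{stop,ack} ↦ offer{stop,ack}  (⊕→&)
            • stop:
              send[Bool] ↦ recv[Bool]
                dual(end) = end
            • ack:
              send[Str] ↦ recv[Str]
                dual(X) = X
        • retry:
          offer{ack,ok} ↦ select{ack,ok}  (external→internal)
            • ack:
              recv[Unit] ↦ send[Unit]
                dual(X) = X
            • ok:
              send[Unit] ↦ recv[Unit]
                dual(X) = X

recv[Bool].μX.recv[Unit].offer{ok: offer{stop: recv[Bool].end, ack: recv[Str].X}, retry: select{ack: send[Unit].X, ok: recv[Unit].X}}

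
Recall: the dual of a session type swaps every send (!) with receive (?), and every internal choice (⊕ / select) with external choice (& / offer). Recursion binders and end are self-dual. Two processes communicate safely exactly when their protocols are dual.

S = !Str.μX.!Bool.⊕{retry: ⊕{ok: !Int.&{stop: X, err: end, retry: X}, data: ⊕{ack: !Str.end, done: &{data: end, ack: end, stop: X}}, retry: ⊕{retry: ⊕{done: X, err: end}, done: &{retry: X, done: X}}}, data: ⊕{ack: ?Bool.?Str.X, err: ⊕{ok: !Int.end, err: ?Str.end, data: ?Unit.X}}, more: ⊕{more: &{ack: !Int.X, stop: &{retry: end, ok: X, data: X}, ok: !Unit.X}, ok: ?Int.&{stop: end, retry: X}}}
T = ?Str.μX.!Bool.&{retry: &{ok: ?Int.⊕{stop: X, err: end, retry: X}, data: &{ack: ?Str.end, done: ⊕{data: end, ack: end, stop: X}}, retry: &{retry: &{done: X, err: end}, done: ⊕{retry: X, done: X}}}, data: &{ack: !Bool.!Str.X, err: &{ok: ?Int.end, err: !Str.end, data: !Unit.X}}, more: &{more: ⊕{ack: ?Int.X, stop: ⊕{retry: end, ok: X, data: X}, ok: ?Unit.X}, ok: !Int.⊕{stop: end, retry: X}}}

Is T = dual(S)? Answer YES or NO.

NO

!Str | ?Str  match
  μX | μX  match (rec unchanged)
    !Bool | !Bool  ✗ same direction on both sides — not dual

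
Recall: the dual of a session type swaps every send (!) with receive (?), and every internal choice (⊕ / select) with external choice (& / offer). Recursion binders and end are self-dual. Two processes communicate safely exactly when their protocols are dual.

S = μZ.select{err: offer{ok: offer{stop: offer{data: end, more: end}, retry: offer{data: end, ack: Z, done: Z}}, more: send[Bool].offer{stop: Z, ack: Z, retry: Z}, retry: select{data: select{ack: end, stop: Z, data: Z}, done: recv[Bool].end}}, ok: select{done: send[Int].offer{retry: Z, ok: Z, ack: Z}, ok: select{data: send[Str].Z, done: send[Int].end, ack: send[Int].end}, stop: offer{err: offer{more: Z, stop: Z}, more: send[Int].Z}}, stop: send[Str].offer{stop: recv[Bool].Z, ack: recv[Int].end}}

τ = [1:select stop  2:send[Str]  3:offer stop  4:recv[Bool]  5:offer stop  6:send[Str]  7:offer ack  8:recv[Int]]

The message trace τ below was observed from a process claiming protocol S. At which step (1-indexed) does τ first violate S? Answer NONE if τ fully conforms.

[1] select stop  ok  residual = send[Str].offer{stop: recv[Bool].μZ.…, ack: recv[Int].end}
[2] send[Str]  ok  residual = offer{stop: recv[Bool].μZ.…, ack: recv[Int].end}
[3] offer stop  ok  residual = recv[Bool].μZ.…
[4] recv[Bool]  ok  residual = μZ.…
[5] got offer stop, protocol expects select err or select ok or select stop  ✗

5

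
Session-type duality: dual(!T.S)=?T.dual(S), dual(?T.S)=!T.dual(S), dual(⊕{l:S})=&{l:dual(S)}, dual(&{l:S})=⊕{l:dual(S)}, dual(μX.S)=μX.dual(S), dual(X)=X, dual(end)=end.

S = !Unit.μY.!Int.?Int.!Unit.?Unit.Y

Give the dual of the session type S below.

!Unit ↦ ?Unit
  μY ↦ μY  (rec unchanged)
    !Int ↦ ?Int
      ?Int ↦ !Int
        !Unit ↦ ?Unit
          ?Unit ↦ !Unit
            Y self-dual

?Unit.μY.?Int.!Int.?Unit.!Unit.Y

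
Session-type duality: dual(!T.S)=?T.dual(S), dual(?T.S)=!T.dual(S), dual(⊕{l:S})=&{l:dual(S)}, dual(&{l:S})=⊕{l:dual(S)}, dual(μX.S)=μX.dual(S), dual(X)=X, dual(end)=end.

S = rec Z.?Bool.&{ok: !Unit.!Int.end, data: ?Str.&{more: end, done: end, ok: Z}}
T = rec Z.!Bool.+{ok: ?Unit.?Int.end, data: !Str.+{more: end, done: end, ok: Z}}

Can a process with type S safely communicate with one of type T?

rec Z | rec Z  ok (rec unchanged)
  ?Bool | !Bool  ok
    &{ok,data} | +{ok,data}  ok same labels
      • ok:
        !Unit | ?Unit  ok
          !Int | ?Int  ok
            end | end  ok
      • data:
        ?Str | !Str  ok
          &{more,done,ok} | +{more,done,ok}  ok same labels
            • more:
              end | end  ok
            • done:
              end | end  ok
            • ok:
              Z | Z  ok

YES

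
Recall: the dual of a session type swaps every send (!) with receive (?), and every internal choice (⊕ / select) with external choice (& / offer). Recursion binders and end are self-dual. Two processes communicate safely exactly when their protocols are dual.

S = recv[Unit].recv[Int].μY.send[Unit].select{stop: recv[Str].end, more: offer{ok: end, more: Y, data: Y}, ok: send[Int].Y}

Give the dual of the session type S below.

recv[Unit] → send[Unit]
  recv[Int] → send[Int]
    μY → μY  (rec unchanged)
      send[Unit] → recv[Unit]
        select{stop,more,ok} → offer{stop,more,ok}  (select→offer)
          case stop:
            recv[Str] → send[Str]
              end ↦ end
          case more:
            offer{ok,more,data} → select{ok,more,data}  (offer→select)
              case ok:
                end ↦ end
              case more:
                Y ↦ Y
              case data:
                Y ↦ Y
          case ok:
            send[Int] → recv[Int]
              Y ↦ Y

send[Unit].send[Int].μY.recv[Unit].offer{stop: send[Str].end, more: select{ok: end, more: Y, data: Y}, ok: recv[Int].Y}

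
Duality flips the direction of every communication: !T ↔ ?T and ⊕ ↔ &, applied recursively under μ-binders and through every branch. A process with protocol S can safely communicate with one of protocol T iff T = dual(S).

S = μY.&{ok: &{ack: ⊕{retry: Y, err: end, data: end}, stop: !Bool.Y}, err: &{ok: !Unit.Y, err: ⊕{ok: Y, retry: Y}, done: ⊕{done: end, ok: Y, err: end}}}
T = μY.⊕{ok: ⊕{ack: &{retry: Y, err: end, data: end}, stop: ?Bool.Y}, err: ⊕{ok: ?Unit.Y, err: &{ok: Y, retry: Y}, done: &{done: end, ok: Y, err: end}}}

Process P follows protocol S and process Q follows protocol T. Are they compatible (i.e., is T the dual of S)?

μY | μY  ok (μ self-dual)
  &{ok,err} | ⊕{ok,err}  ok same labels
    • ok:
      &{ack,stop} | ⊕{ack,stop}  ok same labels
        • ack:
          ⊕{retry,err,data} | &{retry,err,data}  ok same labels
            • retry:
              Y | Y  ok
            • err:
              end | end  ok
            • data:
              end | end  ok
        • stop:
          !Bool | ?Bool  ok
            Y | Y  ok
    • err:
      &{ok,err,done} | ⊕{ok,err,done}  ok same labels
        • ok:
          !Unit | ?Unit  ok
            Y | Y  ok
        • err:
          ⊕{ok,retry} | &{ok,retry}  ok same labels
            • ok:
              Y | Y  ok
            • retry:
              Y | Y  ok
        • done:
          ⊕{done,ok,err} | &{done,ok,err}  ok same labels
            • done:
              end | end  ok
            • ok:
              Y | Y  ok
            • err:
              end | end  ok

YES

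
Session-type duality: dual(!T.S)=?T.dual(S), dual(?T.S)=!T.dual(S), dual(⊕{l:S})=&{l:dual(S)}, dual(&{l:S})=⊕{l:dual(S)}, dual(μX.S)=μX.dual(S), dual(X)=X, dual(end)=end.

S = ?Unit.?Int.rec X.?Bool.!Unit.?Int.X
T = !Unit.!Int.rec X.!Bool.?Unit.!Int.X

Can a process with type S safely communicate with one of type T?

?Unit vs !Unit  match
  ?Int vs !Int  match
    rec X vs rec X  match (binder kept)
      ?Bool vs !Bool  match
        !Unit vs ?Unit  match
          ?Int vs !Int  match
            X vs X  match

YES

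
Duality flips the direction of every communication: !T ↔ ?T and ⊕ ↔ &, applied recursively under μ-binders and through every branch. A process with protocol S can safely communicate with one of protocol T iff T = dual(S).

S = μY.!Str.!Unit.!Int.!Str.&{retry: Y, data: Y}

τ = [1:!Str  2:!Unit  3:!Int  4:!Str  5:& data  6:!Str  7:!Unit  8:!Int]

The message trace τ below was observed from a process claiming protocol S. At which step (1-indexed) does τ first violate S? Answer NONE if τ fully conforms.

NONE

@1 !Str  ✓  cont: !Unit.!Int.!Str.&{retry: μY.…, data: μY.…}
@2 !Unit  ✓  cont: !Int.!Str.&{retry: μY.…, data: μY.…}
@3 !Int  ✓  cont: !Str.&{retry: μY.…, data: μY.…}
@4 !Str  ✓  cont: &{retry: μY.…, data: μY.…}
@5 & data  ✓  cont: μY.…
@6 !Str  ✓  cont: !Unit.!Int.!Str.&{retry: μY.…, data: μY.…}
@7 !Unit  ✓  cont: !Int.!Str.&{retry: μY.…, data: μY.…}
@8 !Int  ✓  cont: !Str.&{retry: μY.…, data: μY.…}
τ conforms to S (length 8)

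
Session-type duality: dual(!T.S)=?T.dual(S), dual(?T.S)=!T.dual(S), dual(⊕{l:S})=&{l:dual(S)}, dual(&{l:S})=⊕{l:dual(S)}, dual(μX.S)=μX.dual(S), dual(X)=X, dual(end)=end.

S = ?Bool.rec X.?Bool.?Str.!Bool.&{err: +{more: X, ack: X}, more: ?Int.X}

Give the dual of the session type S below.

!Bool.rec X.!Bool.!Str.?Bool.+{err: &{more: X, ack: X}, more: !Int.X}

?Bool → !Bool
  rec X → rec X  (μ self-dual)
    ?Bool → !Bool
      ?Str → !Str
        !Bool → ?Bool
          &{err,more} → +{err,more}  (&→⊕)
            case err:
              +{more,ack} → &{more,ack}  (internal→external)
                case more:
                  X self-dual
                case ack:
                  X self-dual
            case more:
              ?Int → !Int
                X self-dual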